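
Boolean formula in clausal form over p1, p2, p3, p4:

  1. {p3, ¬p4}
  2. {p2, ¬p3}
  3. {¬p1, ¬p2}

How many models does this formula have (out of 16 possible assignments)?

5

Satisfying assignments:
  p1=F p2=F p3=F p4=F
  p1=F p2=T p3=F p4=F
  p1=F p2=T p3=T p4=F
  p1=F p2=T p3=T p4=T
  p1=T p2=F p3=F p4=F
Count: 5.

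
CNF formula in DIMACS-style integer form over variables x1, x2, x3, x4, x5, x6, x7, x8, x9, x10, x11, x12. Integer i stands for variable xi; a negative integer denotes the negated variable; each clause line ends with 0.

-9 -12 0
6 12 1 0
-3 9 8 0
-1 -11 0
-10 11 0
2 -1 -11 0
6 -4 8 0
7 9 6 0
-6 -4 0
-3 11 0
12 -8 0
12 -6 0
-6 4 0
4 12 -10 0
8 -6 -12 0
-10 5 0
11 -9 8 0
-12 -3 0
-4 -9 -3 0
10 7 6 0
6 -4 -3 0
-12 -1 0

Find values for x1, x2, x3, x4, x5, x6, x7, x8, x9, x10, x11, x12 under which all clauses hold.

x2 occurs only positively in the remaining clauses — set x2 = True.
Pure literal: x3 appears only negated; assign x3 = False.
Branch on x1: take x1 = False.
For the remaining variables, x4 = True, x5 = False, x6 = False, x7 = True, x8 = True, x9 = False, x10 = False, x11 = True, x12 = True works.
Every clause has at least one true literal under this assignment.

x1 = 0  x2 = 1  x3 = 0  x4 = 1  x5 = 0  x6 = 0  x7 = 1  x8 = 1  x9 = 0  x10 = 0  x11 = 1  x12 = 1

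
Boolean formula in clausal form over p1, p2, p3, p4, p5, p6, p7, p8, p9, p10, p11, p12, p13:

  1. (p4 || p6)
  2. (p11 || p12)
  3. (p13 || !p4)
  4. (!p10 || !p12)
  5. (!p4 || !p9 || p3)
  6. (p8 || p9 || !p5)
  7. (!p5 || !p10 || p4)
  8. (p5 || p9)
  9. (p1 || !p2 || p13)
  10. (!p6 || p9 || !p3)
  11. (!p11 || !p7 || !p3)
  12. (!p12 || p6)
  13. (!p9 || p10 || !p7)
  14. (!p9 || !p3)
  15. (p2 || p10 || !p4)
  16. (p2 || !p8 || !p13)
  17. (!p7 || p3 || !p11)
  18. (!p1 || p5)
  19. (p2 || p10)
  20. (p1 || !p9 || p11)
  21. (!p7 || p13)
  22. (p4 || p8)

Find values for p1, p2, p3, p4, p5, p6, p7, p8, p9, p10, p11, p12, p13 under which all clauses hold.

p1 = True, p2 = True, p3 = False, p4 = True, p5 = True, p6 = True, p7 = True, p8 = True, p9 = False, p10 = False, p11 = False, p12 = True, p13 = True

Try p1 = True.
  then p5 is forced to True.
Try p2 = True.
The remaining clauses are satisfied by p3 = False, p4 = True, p6 = True, p7 = True, p8 = True, p9 = False, p10 = False, p11 = False, p12 = True, p13 = True.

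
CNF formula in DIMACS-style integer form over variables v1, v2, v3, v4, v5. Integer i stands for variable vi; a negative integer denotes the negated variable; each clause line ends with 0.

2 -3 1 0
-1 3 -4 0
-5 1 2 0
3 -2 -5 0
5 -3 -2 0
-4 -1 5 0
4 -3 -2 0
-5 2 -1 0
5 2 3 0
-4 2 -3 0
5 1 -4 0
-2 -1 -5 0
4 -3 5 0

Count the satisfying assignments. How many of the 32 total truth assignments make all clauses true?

3

The models are:
  v1=F v2=T v3=F v4=F v5=F
  v1=F v2=T v3=T v4=T v5=T
  v1=T v2=T v3=F v4=F v5=F
Count: 3.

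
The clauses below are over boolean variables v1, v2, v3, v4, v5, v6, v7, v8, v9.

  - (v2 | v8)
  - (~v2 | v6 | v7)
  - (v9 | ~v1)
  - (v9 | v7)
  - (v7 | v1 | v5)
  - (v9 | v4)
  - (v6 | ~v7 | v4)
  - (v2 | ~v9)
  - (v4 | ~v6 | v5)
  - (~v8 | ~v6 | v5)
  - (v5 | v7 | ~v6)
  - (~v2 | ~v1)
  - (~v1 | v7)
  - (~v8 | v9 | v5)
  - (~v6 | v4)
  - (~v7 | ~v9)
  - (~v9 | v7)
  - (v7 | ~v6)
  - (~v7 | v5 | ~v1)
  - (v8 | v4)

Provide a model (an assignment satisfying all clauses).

v1=F  v2=F  v3=F  v4=T  v5=T  v6=T  v7=T  v8=T  v9=F

Pure literal: v4 appears only positively; assign v4 = True.
Pure literal: v5 appears only positively; assign v5 = True.
Branch on v1: take v1 = False.
Branch on v2: take v2 = False.
  then v8 is forced to True.
  then v9 is forced to False.
  then v7 is forced to True.
v3, v6 are now unconstrained; take v3 = False, v6 = True.
Check each clause:
  1. (v8 | v2) — v8 is true.
  2. (~v2 | v6 | v7) — v7 is true.
  3. (~v1 | v9) — ~v1 is true.
  4. (v9 | v7) — v7 is true.
  5. (v1 | v5 | v7) — v5 is true.
  6. (v9 | v4) — v4 is true.
  7. (v6 | ~v7 | v4) — v4 is true.
  8. (~v9 | v2) — ~v9 is true.
  9. (~v6 | v4 | v5) — v4 is true.
  10. (~v6 | ~v8 | v5) — v5 is true.
  11. (v7 | v5 | ~v6) — v5 is true.
  12. (~v2 | ~v1) — ~v2 is true.
  13. (~v1 | v7) — ~v1 is true.
  14. (v9 | ~v8 | v5) — v5 is true.
  15. (~v6 | v4) — v4 is true.
  16. (~v7 | ~v9) — ~v9 is true.
  17. (v7 | ~v9) — v7 is true.
  18. (v7 | ~v6) — v7 is true.
  19. (v5 | ~v1 | ~v7) — v5 is true.
  20. (v8 | v4) — v8 is true.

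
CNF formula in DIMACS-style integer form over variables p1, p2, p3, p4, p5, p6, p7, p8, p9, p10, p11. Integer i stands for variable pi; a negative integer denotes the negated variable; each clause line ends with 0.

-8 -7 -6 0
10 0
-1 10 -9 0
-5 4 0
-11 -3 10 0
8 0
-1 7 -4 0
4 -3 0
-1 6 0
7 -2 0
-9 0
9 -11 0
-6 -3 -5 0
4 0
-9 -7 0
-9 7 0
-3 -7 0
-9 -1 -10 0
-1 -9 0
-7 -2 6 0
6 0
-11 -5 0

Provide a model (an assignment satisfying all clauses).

Unit propagation: (p10) forces p10 = True.
Unit propagation: (p8) forces p8 = True.
(¬p9) is a unit clause, so p9 = False.
The clause (¬p11) is unit: p11 must be False.
(p4) is a unit clause, so p4 = True.
The clause (p6) is unit: p6 must be True.
The clause (¬p7) is unit: p7 must be False.
(¬p1) is a unit clause, so p1 = False.
Unit propagation: (¬p2) forces p2 = False.
Pure literal: p3 appears only negated; assign p3 = False.
p5 occurs only negated in the remaining clauses — set p5 = False.
Every clause has at least one true literal under this assignment.
Check each clause:
  1. {¬p6, ¬p7, ¬p8} — ¬p7 is true.
  2. {p10} — p10 is true.
  3. {¬p1, p10, ¬p9} — p10 is true.
  4. {p4, ¬p5} — ¬p5 is true.
  5. {¬p3, ¬p11, p10} — ¬p11 is true.
  6. {p8} — p8 is true.
  7. {¬p4, ¬p1, p7} — ¬p1 is true.
  8. {¬p3, p4} — p4 is true.
  9. {p6, ¬p1} — p6 is true.
  10. {¬p2, p7} — ¬p2 is true.
  11. {¬p9} — ¬p9 is true.
  12. {p9, ¬p11} — ¬p11 is true.
  13. {¬p6, ¬p3, ¬p5} — ¬p5 is true.
  14. {p4} — p4 is true.
  15. {¬p7, ¬p9} — ¬p7 is true.
  16. {¬p9, p7} — ¬p9 is true.
  17. {¬p3, ¬p7} — ¬p7 is true.
  18. {¬p10, ¬p9, ¬p1} — ¬p1 is true.
  19. {¬p9, ¬p1} — ¬p1 is true.
  20. {¬p7, ¬p2, p6} — ¬p7 is true.
  21. {p6} — p6 is true.
  22. {¬p5, ¬p11} — ¬p5 is true.

p1 = 0, p2 = 0, p3 = 0, p4 = 1, p5 = 0, p6 = 1, p7 = 0, p8 = 1, p9 = 0, p10 = 1, p11 = 0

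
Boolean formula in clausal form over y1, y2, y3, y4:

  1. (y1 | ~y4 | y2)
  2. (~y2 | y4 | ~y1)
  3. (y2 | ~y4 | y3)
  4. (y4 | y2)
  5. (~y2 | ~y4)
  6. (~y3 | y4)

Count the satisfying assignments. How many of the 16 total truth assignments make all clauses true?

2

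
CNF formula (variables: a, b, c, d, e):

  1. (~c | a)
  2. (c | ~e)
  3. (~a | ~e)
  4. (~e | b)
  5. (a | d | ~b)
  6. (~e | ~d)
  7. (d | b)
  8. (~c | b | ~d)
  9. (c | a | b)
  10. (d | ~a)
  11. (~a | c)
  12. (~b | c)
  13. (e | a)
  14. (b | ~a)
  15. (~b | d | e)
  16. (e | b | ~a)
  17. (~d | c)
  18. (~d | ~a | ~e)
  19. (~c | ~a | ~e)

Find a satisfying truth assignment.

a = True, b = True, c = True, d = True, e = False

Try a = True.
  then e is forced to False.
  then d is forced to True.
  then c is forced to True.
  then b is forced to True.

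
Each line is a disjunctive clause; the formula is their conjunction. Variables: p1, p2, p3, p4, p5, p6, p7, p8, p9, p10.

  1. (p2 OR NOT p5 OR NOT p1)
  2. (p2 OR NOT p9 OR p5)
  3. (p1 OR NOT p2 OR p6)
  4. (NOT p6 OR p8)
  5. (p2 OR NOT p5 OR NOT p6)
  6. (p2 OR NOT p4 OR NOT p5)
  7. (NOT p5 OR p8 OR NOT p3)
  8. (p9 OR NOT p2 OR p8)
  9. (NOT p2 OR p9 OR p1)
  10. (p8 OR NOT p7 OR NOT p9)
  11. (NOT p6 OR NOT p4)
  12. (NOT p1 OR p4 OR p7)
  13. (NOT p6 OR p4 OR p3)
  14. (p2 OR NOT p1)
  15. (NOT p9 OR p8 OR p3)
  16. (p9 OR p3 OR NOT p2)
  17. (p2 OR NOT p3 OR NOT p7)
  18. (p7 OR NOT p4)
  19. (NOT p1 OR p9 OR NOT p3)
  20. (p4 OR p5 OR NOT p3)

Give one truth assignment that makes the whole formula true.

p1=False  p2=True  p3=True  p4=False  p5=True  p6=True  p7=True  p8=True  p9=True  p10=False

Pure literal: p8 appears only positively; assign p8 = True.
Set p1 = False and propagate.
The remaining clauses are satisfied by p2 = True, p3 = True, p4 = False, p5 = True, p6 = True, p7 = True, p9 = True, p10 = False.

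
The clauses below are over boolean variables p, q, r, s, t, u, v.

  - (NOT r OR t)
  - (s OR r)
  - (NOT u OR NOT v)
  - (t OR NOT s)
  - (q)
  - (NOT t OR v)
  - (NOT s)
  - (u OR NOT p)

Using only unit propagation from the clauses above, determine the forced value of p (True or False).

False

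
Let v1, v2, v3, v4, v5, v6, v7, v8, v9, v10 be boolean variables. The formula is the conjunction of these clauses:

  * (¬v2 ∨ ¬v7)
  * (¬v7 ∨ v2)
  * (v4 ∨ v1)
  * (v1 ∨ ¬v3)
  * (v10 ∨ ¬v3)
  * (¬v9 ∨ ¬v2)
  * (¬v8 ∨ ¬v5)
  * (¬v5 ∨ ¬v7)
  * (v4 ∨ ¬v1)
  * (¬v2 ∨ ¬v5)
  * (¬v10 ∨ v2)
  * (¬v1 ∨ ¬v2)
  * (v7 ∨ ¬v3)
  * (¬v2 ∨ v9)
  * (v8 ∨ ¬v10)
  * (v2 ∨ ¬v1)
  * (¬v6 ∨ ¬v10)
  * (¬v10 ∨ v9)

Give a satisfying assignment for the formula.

v1 = False, v2 = False, v3 = False, v4 = True, v5 = True, v6 = False, v7 = False, v8 = False, v9 = True, v10 = False

v3 occurs only negated in the remaining clauses — set v3 = False.
Pure literal: v4 appears only positively; assign v4 = True.
Branch on v1: take v1 = False.
Try v2 = False.
  then v7 is forced to False.
  then v10 is forced to False.
The remaining clauses are satisfied by v5 = True, v6 = False, v8 = False, v9 = True.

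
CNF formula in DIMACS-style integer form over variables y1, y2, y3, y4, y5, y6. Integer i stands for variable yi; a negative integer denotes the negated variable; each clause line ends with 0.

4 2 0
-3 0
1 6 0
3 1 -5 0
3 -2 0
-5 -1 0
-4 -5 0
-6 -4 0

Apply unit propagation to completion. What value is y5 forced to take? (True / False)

(~y3) is a unit clause: y3 = False.
(~y2 \/ y3) with y3 = False leaves only ~y2, so y2 = False.
From (y4 \/ y2) and y2 = False: y4 = True.
(~y5 \/ ~y4): since y4 = True, the clause reduces to (~y5). y5 = False.

False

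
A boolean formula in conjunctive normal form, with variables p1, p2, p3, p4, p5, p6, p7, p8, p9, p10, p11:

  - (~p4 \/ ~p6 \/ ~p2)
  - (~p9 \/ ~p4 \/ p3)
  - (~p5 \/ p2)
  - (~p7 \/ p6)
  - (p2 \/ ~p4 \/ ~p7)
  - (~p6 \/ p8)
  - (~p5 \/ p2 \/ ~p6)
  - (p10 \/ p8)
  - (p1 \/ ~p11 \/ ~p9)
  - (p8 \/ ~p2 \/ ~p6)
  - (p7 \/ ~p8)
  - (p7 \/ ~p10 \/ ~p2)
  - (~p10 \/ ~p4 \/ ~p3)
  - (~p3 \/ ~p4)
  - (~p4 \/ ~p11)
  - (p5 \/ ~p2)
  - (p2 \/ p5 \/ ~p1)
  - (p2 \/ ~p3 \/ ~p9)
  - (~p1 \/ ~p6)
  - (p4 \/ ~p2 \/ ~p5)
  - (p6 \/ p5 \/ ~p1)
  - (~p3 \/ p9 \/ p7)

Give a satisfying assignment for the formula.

p1=F, p2=F, p3=F, p4=F, p5=F, p6=F, p7=F, p8=F, p9=F, p10=T, p11=T

Set p1 = False and propagate.
For the remaining variables, p2 = False, p3 = False, p4 = False, p5 = False, p6 = False, p7 = False, p8 = False, p9 = False, p10 = True, p11 = True works.
Every clause has at least one true literal under this assignment.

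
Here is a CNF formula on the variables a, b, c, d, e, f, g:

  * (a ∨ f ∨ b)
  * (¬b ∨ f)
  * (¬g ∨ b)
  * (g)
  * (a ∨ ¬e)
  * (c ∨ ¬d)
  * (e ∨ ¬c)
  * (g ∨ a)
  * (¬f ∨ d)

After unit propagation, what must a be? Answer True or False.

True

(g) stands alone — g = True.
(b ∨ ¬g) with g = True leaves only b, so b = True.
In (¬b ∨ f), ¬b is now false; f must hold, so f = True.
In (¬f ∨ d), ¬f is now false; d must hold, so d = True.
From (¬d ∨ c) and d = True: c = True.
In (¬c ∨ e), ¬c is now false; e must hold, so e = True.
(a ∨ ¬e): since e = True, the clause reduces to (a). a = True.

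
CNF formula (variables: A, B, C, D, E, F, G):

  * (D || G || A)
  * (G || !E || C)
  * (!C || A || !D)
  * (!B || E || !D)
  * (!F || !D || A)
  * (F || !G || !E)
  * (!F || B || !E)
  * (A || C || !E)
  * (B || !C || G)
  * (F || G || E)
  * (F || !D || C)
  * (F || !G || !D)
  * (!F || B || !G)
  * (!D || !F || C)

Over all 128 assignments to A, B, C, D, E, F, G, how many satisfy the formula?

23

Case analysis on F and D:
  F=T, D=T: remaining (A,B,C,E,G) ∈ {(T,T,T,T,F); (T,T,T,T,T)} — 2.
  F=T, D=F: 11 of the 32 assignments to (A,B,C,E,G) work.
  F=F, D=T: remaining (A,B,C,E,G) ∈ {(T,T,T,T,F)} — 1.
  F=F, D=F: 9 of the 32 assignments to (A,B,C,E,G) work.
Total: 2 + 11 + 1 + 9 = 23.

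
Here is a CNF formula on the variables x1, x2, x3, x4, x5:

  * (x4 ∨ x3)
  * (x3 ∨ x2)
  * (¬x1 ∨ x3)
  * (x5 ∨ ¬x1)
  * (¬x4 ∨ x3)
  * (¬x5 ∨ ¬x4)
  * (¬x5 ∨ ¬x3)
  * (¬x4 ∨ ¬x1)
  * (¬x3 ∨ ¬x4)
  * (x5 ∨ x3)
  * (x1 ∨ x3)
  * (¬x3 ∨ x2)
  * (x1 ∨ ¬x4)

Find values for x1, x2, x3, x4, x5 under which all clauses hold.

x1=F, x2=T, x3=T, x4=F, x5=F

Pure literal: x2 appears only positively; assign x2 = True.
Try x1 = False.
  then x3 is forced to True.
  then x5 is forced to False.
  then x4 is forced to False.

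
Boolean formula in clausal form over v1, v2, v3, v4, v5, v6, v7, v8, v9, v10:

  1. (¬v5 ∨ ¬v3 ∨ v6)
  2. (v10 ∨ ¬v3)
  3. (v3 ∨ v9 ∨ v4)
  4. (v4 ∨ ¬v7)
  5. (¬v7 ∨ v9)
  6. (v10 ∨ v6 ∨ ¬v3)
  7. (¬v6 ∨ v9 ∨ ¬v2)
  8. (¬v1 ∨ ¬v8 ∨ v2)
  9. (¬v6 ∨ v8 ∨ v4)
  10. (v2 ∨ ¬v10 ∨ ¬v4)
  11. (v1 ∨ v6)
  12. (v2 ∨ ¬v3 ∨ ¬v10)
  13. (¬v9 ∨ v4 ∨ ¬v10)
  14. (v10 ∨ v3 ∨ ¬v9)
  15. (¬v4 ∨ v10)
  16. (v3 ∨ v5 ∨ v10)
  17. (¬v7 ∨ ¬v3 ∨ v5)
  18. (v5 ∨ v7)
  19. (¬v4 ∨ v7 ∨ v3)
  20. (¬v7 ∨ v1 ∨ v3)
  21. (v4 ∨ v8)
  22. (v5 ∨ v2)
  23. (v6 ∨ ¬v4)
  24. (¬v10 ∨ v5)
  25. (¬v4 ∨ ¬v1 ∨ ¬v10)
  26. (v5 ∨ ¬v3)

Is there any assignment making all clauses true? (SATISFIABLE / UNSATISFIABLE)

SATISFIABLE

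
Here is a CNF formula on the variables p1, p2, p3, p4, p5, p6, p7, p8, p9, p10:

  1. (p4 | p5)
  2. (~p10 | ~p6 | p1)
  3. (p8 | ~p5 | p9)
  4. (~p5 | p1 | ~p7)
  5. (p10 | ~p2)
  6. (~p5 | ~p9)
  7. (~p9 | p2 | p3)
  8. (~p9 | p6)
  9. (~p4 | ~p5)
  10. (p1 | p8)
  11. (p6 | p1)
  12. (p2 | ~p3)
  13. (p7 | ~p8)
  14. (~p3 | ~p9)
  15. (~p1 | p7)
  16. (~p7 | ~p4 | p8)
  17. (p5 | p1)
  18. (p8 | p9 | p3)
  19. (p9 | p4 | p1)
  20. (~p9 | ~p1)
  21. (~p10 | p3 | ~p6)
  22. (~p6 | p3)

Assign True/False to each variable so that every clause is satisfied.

p1=T  p2=T  p3=T  p4=F  p5=T  p6=F  p7=T  p8=T  p9=F  p10=T

Branch on p1: take p1 = True.
  then p7 is forced to True.
  then p9 is forced to False.
Try p2 = True.
  then p10 is forced to True.
The remaining clauses are satisfied by p3 = True, p4 = False, p5 = True, p6 = False, p8 = True.
Check each clause:
  1. (p5 | p4) — p5 is true.
  2. (p1 | ~p6 | ~p10) — p1 is true.
  3. (p8 | ~p5 | p9) — p8 is true.
  4. (p1 | ~p7 | ~p5) — p1 is true.
  5. (~p2 | p10) — p10 is true.
  6. (~p9 | ~p5) — ~p9 is true.
  7. (~p9 | p2 | p3) — p2 is true.
  8. (~p9 | p6) — ~p9 is true.
  9. (~p5 | ~p4) — ~p4 is true.
  10. (p8 | p1) — p8 is true.
  11. (p6 | p1) — p1 is true.
  12. (p2 | ~p3) — p2 is true.
  13. (~p8 | p7) — p7 is true.
  14. (~p9 | ~p3) — ~p9 is true.
  15. (~p1 | p7) — p7 is true.
  16. (~p4 | ~p7 | p8) — p8 is true.
  17. (p5 | p1) — p1 is true.
  18. (p9 | p8 | p3) — p8 is true.
  19. (p1 | p4 | p9) — p1 is true.
  20. (~p1 | ~p9) — ~p9 is true.
  21. (~p6 | p3 | ~p10) — ~p6 is true.
  22. (~p6 | p3) — ~p6 is true.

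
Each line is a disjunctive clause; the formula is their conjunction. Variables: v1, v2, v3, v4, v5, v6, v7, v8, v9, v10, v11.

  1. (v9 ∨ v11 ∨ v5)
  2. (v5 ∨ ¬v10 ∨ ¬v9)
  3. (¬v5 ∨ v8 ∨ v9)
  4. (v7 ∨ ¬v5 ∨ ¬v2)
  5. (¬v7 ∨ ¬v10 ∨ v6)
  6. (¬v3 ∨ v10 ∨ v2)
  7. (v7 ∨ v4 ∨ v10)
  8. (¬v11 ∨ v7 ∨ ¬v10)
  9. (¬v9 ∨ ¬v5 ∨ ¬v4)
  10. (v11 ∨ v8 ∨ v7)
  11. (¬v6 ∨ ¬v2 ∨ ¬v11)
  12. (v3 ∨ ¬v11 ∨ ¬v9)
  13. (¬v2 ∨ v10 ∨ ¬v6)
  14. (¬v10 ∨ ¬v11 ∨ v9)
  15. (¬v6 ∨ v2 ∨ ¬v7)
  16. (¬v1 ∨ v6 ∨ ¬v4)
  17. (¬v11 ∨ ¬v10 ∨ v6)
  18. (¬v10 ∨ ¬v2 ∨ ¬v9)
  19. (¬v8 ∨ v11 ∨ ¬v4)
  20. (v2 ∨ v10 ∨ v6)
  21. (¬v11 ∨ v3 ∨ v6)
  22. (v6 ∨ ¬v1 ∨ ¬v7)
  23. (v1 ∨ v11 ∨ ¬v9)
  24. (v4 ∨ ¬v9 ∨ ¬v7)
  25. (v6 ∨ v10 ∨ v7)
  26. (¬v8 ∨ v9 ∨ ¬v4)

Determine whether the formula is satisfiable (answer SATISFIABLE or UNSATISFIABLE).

SATISFIABLE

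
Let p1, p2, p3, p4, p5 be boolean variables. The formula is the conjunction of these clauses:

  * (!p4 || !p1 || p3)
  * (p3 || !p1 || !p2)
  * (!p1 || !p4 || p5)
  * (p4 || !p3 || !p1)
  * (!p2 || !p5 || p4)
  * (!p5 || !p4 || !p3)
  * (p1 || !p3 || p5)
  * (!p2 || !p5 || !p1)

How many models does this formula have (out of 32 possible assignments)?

10

Case analysis on p1 and p3:
  p1=1, p3=1: a clause becomes empty — 0.
  p1=1, p3=0: remaining (p2,p4,p5) ∈ {(0,0,0); (0,0,1)} — 2.
  p1=0, p3=1: remaining (p2,p4,p5) ∈ {(0,0,1)} — 1.
  p1=0, p3=0: 7 of the 8 assignments to (p2,p4,p5) work.
Total: 0 + 2 + 1 + 7 = 10.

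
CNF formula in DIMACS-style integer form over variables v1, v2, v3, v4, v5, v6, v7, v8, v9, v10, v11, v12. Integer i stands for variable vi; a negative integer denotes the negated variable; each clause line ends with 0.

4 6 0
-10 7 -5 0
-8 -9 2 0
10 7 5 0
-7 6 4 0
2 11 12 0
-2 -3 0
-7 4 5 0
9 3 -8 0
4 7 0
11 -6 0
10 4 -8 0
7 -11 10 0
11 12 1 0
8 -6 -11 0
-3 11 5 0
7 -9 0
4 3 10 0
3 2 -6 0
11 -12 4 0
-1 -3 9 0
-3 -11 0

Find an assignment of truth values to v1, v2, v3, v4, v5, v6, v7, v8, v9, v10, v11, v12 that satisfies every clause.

Pure literal: v4 appears only positively; assign v4 = True.
Branch on v1: take v1 = False.
The remaining clauses are satisfied by v2 = False, v3 = False, v5 = False, v6 = False, v7 = False, v8 = False, v9 = False, v10 = True, v11 = True, v12 = False.

v1=F  v2=F  v3=F  v4=T  v5=F  v6=F  v7=F  v8=F  v9=F  v10=T  v11=T  v12=F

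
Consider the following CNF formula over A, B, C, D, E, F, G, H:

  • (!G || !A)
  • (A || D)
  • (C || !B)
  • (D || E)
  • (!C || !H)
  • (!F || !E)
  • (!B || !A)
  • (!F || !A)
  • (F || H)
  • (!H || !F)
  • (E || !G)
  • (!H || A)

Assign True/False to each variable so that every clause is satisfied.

A=T, B=F, C=F, D=T, E=T, F=F, G=F, H=T

B occurs only negated in the remaining clauses — set B = False.
Pure literal: D appears only positively; assign D = True.
Set A = True and propagate.
  then G is forced to False.
  then F is forced to False.
  then H is forced to True.
  then C is forced to False.
E is now unconstrained; take E = True.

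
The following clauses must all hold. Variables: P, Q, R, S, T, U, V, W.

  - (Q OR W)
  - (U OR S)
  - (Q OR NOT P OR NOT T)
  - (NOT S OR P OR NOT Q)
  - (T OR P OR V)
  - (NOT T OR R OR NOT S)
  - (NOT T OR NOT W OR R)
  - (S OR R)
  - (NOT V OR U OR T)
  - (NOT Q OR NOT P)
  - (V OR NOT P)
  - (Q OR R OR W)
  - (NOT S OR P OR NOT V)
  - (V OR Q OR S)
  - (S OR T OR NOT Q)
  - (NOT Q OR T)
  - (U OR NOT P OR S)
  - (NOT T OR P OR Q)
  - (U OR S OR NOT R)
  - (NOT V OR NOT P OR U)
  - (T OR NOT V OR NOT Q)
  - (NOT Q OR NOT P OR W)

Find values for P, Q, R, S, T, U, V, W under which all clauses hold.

P=True, Q=False, R=False, S=True, T=False, U=True, V=True, W=True

Check each clause:
  1. (W OR Q) — W is true.
  2. (U OR S) — S is true.
  3. (NOT T OR Q OR NOT P) — NOT T is true.
  4. (NOT S OR P OR NOT Q) — P is true.
  5. (T OR V OR P) — P is true.
  6. (NOT S OR NOT T OR R) — NOT T is true.
  7. (R OR NOT W OR NOT T) — NOT T is true.
  8. (S OR R) — S is true.
  9. (U OR T OR NOT V) — U is true.
  10. (NOT P OR NOT Q) — NOT Q is true.
  11. (V OR NOT P) — V is true.
  12. (W OR Q OR R) — W is true.
  13. (P OR NOT V OR NOT S) — P is true.
  14. (S OR Q OR V) — S is true.
  15. (T OR NOT Q OR S) — S is true.
  16. (T OR NOT Q) — NOT Q is true.
  17. (U OR S OR NOT P) — S is true.
  18. (Q OR NOT T OR P) — P is true.
  19. (NOT R OR S OR U) — S is true.
  20. (U OR NOT P OR NOT V) — U is true.
  21. (NOT Q OR T OR NOT V) — NOT Q is true.
  22. (NOT P OR W OR NOT Q) — W is true.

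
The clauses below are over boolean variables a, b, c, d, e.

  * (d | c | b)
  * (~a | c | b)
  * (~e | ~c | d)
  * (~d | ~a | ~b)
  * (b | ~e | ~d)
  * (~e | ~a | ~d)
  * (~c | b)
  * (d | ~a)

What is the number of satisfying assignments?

Case analysis on d and b:
  d=T, b=T: remaining (a,c,e) ∈ {(F,F,F); (F,F,T); (F,T,F); (F,T,T)} — 4.
  d=T, b=F: remaining (a,c,e) ∈ {(F,F,F)} — 1.
  d=F, b=T: remaining (a,c,e) ∈ {(F,F,F); (F,F,T); (F,T,F)} — 3.
  d=F, b=F: a clause becomes empty — 0.
Total: 4 + 1 + 3 + 0 = 8.

8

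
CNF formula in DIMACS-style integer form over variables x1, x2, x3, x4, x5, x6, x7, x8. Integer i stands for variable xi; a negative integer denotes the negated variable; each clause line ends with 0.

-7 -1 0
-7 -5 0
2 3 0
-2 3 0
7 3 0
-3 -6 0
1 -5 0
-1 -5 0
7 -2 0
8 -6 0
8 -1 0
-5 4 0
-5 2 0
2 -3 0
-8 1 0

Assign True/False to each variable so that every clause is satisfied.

x1 = F  x2 = T  x3 = T  x4 = T  x5 = F  x6 = F  x7 = T  x8 = F

Check each clause:
  1. (~x7 | ~x1) — ~x1 is true.
  2. (~x7 | ~x5) — ~x5 is true.
  3. (x3 | x2) — x2 is true.
  4. (x3 | ~x2) — x3 is true.
  5. (x7 | x3) — x3 is true.
  6. (~x6 | ~x3) — ~x6 is true.
  7. (~x5 | x1) — ~x5 is true.
  8. (~x1 | ~x5) — ~x5 is true.
  9. (x7 | ~x2) — x7 is true.
  10. (~x6 | x8) — ~x6 is true.
  11. (x8 | ~x1) — ~x1 is true.
  12. (~x5 | x4) — ~x5 is true.
  13. (x2 | ~x5) — x2 is true.
  14. (~x3 | x2) — x2 is true.
  15. (~x8 | x1) — ~x8 is true.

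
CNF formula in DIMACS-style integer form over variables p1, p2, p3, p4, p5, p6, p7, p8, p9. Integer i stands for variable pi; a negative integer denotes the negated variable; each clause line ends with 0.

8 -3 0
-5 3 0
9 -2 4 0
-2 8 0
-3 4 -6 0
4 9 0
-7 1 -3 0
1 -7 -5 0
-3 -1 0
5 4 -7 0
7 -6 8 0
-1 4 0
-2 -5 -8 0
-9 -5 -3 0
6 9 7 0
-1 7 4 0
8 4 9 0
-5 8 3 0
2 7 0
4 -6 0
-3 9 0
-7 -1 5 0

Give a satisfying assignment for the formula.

p1 = False  p2 = False  p3 = False  p4 = True  p5 = False  p6 = False  p7 = True  p8 = True  p9 = True

Pure literal: p4 appears only positively; assign p4 = True.
Branch on p1: take p1 = False.
For the remaining variables, p2 = False, p3 = False, p5 = False, p6 = False, p7 = True, p8 = True, p9 = True works.
Every clause has at least one true literal under this assignment.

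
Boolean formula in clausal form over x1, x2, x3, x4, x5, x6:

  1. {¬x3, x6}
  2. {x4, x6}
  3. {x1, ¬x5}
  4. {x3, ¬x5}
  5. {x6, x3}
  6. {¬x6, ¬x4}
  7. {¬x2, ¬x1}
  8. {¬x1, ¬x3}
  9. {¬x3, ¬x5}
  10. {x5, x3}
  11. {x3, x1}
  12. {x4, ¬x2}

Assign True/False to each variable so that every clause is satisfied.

x1=False  x2=False  x3=True  x4=False  x5=False  x6=True

Pure literal: x2 appears only negated; assign x2 = False.
Try x1 = False.
  then x5 is forced to False.
  then x3 is forced to True.
  then x6 is forced to True.
  then x4 is forced to False.
Every clause has at least one true literal under this assignment.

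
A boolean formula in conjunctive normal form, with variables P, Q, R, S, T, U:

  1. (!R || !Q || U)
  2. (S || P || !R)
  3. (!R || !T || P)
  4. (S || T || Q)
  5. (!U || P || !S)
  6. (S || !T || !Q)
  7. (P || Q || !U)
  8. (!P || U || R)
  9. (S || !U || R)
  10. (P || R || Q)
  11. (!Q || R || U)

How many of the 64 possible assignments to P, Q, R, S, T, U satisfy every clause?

14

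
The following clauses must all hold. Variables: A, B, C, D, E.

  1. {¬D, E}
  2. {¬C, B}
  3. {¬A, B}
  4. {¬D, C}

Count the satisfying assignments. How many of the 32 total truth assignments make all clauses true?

12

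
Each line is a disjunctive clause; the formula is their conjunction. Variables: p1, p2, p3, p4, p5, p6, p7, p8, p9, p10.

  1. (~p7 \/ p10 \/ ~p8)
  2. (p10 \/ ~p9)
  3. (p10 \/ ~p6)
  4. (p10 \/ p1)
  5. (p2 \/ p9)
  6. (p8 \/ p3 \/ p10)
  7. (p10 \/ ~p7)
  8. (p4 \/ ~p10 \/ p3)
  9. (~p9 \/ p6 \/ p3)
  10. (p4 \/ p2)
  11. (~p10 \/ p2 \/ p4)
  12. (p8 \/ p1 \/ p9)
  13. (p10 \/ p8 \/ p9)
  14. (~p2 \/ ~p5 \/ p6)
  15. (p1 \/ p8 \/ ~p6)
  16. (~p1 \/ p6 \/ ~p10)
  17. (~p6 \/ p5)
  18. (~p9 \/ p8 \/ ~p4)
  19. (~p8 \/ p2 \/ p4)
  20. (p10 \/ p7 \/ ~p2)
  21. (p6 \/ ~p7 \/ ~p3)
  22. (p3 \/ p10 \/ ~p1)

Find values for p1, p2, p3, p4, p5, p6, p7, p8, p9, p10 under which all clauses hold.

p1=False, p2=True, p3=True, p4=False, p5=True, p6=True, p7=True, p8=True, p9=False, p10=True

Set p1 = False and propagate.
  then p10 is forced to True.
Try p2 = True.
Try p3 = True.
For the remaining variables, p4 = False, p5 = True, p6 = True, p7 = True, p8 = True, p9 = False works.
Every clause has at least one true literal under this assignment.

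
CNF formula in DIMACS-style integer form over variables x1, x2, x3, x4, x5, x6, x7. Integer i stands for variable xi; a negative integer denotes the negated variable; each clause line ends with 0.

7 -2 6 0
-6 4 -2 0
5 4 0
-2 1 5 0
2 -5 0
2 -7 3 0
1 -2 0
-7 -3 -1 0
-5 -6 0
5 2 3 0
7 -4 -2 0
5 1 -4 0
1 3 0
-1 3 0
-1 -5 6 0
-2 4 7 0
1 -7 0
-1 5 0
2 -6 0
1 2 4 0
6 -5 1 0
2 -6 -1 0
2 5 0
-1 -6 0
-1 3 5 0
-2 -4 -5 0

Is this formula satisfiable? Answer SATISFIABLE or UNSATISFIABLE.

UNSATISFIABLE

x1 = True:
  propagation gives x3=True, x7=False, x5=True, x2=True; an empty clause results — contradiction.
x1 = False:
  propagation gives x2=False, x5=False; an empty clause results — contradiction.
Every branch closes, so no satisfying assignment exists.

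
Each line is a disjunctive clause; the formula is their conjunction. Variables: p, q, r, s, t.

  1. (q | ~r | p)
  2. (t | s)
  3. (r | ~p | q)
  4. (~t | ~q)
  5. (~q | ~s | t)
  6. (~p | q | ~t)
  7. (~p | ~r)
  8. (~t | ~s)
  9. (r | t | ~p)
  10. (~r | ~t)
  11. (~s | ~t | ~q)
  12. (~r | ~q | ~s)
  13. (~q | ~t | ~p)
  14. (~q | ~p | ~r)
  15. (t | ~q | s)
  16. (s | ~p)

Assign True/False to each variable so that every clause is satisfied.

p=False, q=False, r=False, s=True, t=False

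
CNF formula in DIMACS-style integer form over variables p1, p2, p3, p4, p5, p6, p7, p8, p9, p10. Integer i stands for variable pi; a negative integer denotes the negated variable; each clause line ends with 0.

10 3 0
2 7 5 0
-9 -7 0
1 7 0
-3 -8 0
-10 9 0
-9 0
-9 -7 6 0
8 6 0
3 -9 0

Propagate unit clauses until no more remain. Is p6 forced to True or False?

True

Unit clause (¬p9) sets p9 = False.
From (p9 ∨ ¬p10) and p9 = False: p10 = False.
From (p3 ∨ p10) and p10 = False: p3 = True.
From (¬p3 ∨ ¬p8) and p3 = True: p8 = False.
(p8 ∨ p6) with p8 = False leaves only p6, so p6 = True.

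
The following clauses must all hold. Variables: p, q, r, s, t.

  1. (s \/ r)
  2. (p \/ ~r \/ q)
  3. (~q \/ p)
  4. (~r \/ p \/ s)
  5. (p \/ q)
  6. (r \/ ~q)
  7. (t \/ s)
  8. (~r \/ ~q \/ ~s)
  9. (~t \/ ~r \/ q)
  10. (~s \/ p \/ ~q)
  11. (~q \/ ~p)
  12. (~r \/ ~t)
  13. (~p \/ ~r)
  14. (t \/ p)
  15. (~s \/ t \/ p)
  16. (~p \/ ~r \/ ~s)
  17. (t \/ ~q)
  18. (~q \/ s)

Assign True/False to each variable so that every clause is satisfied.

p=T, q=F, r=F, s=T, t=F

Check each clause:
  1. (s \/ r) — s is true.
  2. (p \/ q \/ ~r) — p is true.
  3. (~q \/ p) — p is true.
  4. (p \/ ~r \/ s) — p is true.
  5. (q \/ p) — p is true.
  6. (~q \/ r) — ~q is true.
  7. (t \/ s) — s is true.
  8. (~r \/ ~s \/ ~q) — ~r is true.
  9. (q \/ ~t \/ ~r) — ~t is true.
  10. (~q \/ ~s \/ p) — p is true.
  11. (~p \/ ~q) — ~q is true.
  12. (~r \/ ~t) — ~t is true.
  13. (~p \/ ~r) — ~r is true.
  14. (t \/ p) — p is true.
  15. (p \/ ~s \/ t) — p is true.
  16. (~s \/ ~p \/ ~r) — ~r is true.
  17. (t \/ ~q) — ~q is true.
  18. (s \/ ~q) — s is true.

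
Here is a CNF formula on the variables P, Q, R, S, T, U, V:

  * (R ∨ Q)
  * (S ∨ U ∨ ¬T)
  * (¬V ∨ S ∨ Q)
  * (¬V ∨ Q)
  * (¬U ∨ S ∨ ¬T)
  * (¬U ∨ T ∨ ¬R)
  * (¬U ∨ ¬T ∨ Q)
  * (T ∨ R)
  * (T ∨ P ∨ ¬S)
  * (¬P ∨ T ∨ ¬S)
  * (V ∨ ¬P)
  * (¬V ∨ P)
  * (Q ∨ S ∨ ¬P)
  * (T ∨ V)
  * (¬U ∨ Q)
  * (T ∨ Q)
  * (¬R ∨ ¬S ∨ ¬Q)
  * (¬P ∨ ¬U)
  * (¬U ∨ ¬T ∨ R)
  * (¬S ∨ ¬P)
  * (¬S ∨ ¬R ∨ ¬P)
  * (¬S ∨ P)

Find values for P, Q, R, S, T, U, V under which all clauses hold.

P=True  Q=True  R=True  S=False  T=False  U=False  V=True

Check each clause:
  1. (Q ∨ R) — Q is true.
  2. (S ∨ U ∨ ¬T) — ¬T is true.
  3. (¬V ∨ S ∨ Q) — Q is true.
  4. (Q ∨ ¬V) — Q is true.
  5. (¬U ∨ ¬T ∨ S) — ¬U is true.
  6. (¬R ∨ ¬U ∨ T) — ¬U is true.
  7. (Q ∨ ¬U ∨ ¬T) — Q is true.
  8. (T ∨ R) — R is true.
  9. (¬S ∨ T ∨ P) — P is true.
  10. (¬P ∨ ¬S ∨ T) — ¬S is true.
  11. (V ∨ ¬P) — V is true.
  12. (P ∨ ¬V) — P is true.
  13. (¬P ∨ S ∨ Q) — Q is true.
  14. (V ∨ T) — V is true.
  15. (¬U ∨ Q) — ¬U is true.
  16. (Q ∨ T) — Q is true.
  17. (¬R ∨ ¬Q ∨ ¬S) — ¬S is true.
  18. (¬U ∨ ¬P) — ¬U is true.
  19. (¬U ∨ ¬T ∨ R) — R is true.
  20. (¬S ∨ ¬P) — ¬S is true.
  21. (¬P ∨ ¬S ∨ ¬R) — ¬S is true.
  22. (P ∨ ¬S) — P is true.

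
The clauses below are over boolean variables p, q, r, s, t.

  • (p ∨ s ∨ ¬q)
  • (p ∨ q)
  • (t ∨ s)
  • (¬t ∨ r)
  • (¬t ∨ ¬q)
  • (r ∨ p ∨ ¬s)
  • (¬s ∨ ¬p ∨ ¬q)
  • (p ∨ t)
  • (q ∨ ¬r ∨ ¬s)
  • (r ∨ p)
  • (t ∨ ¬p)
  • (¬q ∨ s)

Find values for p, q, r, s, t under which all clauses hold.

p=1, q=0, r=1, s=0, t=1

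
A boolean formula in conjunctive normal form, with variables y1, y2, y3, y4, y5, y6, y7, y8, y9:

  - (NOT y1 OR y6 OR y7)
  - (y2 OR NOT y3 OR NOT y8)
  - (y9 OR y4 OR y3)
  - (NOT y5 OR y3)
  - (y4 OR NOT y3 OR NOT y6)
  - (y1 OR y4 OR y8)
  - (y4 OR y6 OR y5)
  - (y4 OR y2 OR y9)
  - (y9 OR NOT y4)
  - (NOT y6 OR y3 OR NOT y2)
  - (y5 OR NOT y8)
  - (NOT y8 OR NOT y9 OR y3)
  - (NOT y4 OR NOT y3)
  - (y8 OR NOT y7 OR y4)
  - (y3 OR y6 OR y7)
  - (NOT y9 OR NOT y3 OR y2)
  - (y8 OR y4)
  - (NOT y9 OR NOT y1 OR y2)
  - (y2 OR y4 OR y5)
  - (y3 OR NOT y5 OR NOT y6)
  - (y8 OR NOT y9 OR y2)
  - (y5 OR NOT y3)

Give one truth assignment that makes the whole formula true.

y1 = True  y2 = True  y3 = True  y4 = False  y5 = True  y6 = False  y7 = True  y8 = True  y9 = False

Branch on y1: take y1 = True.
Branch on y2: take y2 = True.
Set y3 = True and propagate.
  then y4 is forced to False.
  then y6 is forced to False.
  then y7 is forced to True.
  then y5 is forced to True.
  then y8 is forced to True.
y9 is now unconstrained; take y9 = False.
Every clause has at least one true literal under this assignment.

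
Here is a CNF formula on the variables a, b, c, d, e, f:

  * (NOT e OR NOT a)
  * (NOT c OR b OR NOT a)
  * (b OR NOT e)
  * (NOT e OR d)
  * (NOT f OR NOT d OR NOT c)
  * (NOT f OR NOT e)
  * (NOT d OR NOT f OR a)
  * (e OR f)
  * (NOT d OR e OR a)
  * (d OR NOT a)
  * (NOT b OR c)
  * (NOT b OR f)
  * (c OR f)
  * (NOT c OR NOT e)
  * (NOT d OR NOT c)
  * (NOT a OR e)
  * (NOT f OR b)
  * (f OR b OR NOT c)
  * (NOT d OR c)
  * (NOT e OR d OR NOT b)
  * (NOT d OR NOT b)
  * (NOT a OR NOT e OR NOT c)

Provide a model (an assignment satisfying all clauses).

a=False, b=True, c=True, d=False, e=False, f=True

Check each clause:
  1. (NOT e OR NOT a) — NOT e is true.
  2. (NOT a OR b OR NOT c) — b is true.
  3. (b OR NOT e) — b is true.
  4. (NOT e OR d) — NOT e is true.
  5. (NOT f OR NOT c OR NOT d) — NOT d is true.
  6. (NOT f OR NOT e) — NOT e is true.
  7. (a OR NOT f OR NOT d) — NOT d is true.
  8. (f OR e) — f is true.
  9. (a OR e OR NOT d) — NOT d is true.
  10. (d OR NOT a) — NOT a is true.
  11. (NOT b OR c) — c is true.
  12. (f OR NOT b) — f is true.
  13. (f OR c) — c is true.
  14. (NOT e OR NOT c) — NOT e is true.
  15. (NOT c OR NOT d) — NOT d is true.
  16. (e OR NOT a) — NOT a is true.
  17. (NOT f OR b) — b is true.
  18. (NOT c OR b OR f) — b is true.
  19. (c OR NOT d) — c is true.
  20. (d OR NOT e OR NOT b) — NOT e is true.
  21. (NOT b OR NOT d) — NOT d is true.
  22. (NOT a OR NOT e OR NOT c) — NOT e is true.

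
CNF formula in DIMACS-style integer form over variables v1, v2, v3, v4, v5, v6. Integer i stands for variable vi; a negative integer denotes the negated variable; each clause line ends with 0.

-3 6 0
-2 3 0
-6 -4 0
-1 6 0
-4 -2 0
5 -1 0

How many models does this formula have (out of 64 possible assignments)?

Case analysis on v6 and v1:
  v6=1, v1=1: remaining (v2,v3,v4,v5) ∈ {(0,0,0,1); (0,1,0,1); (1,1,0,1)} — 3.
  v6=1, v1=0: v5 free; 3 ways for (v2,v3,v4) × 2^1 = 6.
  v6=0, v1=1: a clause becomes empty — 0.
  v6=0, v1=0: remaining (v2,v3,v4,v5) ∈ {(0,0,0,0); (0,0,0,1); (0,0,1,0); (0,0,1,1)} — 4.
Total: 3 + 6 + 0 + 4 = 13.

13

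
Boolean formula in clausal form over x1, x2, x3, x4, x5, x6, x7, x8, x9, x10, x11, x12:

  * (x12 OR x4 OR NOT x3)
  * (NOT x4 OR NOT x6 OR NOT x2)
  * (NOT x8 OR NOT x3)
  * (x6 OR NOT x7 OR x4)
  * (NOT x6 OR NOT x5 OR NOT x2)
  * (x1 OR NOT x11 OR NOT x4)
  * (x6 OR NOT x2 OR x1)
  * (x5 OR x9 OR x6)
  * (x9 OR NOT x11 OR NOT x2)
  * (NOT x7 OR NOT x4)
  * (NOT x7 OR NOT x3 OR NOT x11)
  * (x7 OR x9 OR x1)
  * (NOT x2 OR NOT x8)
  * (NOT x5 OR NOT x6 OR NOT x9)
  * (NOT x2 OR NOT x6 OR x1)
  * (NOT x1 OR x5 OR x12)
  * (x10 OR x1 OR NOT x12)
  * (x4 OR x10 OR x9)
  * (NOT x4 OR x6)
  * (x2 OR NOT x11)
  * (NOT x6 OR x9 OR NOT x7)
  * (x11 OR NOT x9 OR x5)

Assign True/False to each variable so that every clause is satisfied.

x1=T, x2=F, x3=F, x4=T, x5=T, x6=T, x7=F, x8=F, x9=F, x10=F, x11=F, x12=T

Check each clause:
  1. (x4 OR x12 OR NOT x3) — x12 is true.
  2. (NOT x2 OR NOT x4 OR NOT x6) — NOT x2 is true.
  3. (NOT x3 OR NOT x8) — NOT x8 is true.
  4. (NOT x7 OR x6 OR x4) — NOT x7 is true.
  5. (NOT x5 OR NOT x2 OR NOT x6) — NOT x2 is true.
  6. (x1 OR NOT x11 OR NOT x4) — x1 is true.
  7. (x6 OR NOT x2 OR x1) — x1 is true.
  8. (x9 OR x6 OR x5) — x5 is true.
  9. (x9 OR NOT x11 OR NOT x2) — NOT x11 is true.
  10. (NOT x7 OR NOT x4) — NOT x7 is true.
  11. (NOT x7 OR NOT x3 OR NOT x11) — NOT x11 is true.
  12. (x9 OR x1 OR x7) — x1 is true.
  13. (NOT x2 OR NOT x8) — NOT x8 is true.
  14. (NOT x6 OR NOT x9 OR NOT x5) — NOT x9 is true.
  15. (x1 OR NOT x6 OR NOT x2) — x1 is true.
  16. (NOT x1 OR x12 OR x5) — x12 is true.
  17. (NOT x12 OR x1 OR x10) — x1 is true.
  18. (x4 OR x9 OR x10) — x4 is true.
  19. (NOT x4 OR x6) — x6 is true.
  20. (x2 OR NOT x11) — NOT x11 is true.
  21. (NOT x7 OR x9 OR NOT x6) — NOT x7 is true.
  22. (x11 OR x5 OR NOT x9) — x5 is true.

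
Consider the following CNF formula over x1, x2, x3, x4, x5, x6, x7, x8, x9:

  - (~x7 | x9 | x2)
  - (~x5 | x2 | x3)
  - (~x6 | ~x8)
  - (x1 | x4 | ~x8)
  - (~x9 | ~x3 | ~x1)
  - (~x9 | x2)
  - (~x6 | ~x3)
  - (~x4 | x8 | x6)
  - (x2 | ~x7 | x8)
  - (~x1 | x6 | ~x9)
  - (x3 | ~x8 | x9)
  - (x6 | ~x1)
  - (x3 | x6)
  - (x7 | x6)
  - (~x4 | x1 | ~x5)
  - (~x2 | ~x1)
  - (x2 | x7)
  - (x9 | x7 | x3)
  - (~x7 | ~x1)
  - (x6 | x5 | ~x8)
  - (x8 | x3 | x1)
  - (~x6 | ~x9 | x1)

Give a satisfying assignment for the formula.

x1=False, x2=True, x3=True, x4=False, x5=True, x6=False, x7=True, x8=False, x9=True

Branch on x1: take x1 = False.
Try x2 = True.
Try x3 = True.
  then x6 is forced to False.
  then x7 is forced to True.
For the remaining variables, x4 = False, x5 = True, x8 = False, x9 = True works.
Check each clause:
  1. (x2 | x9 | ~x7) — x9 is true.
  2. (x3 | ~x5 | x2) — x2 is true.
  3. (~x6 | ~x8) — ~x8 is true.
  4. (x1 | x4 | ~x8) — ~x8 is true.
  5. (~x3 | ~x9 | ~x1) — ~x1 is true.
  6. (~x9 | x2) — x2 is true.
  7. (~x3 | ~x6) — ~x6 is true.
  8. (x8 | ~x4 | x6) — ~x4 is true.
  9. (x8 | x2 | ~x7) — x2 is true.
  10. (~x9 | x6 | ~x1) — ~x1 is true.
  11. (~x8 | x3 | x9) — ~x8 is true.
  12. (~x1 | x6) — ~x1 is true.
  13. (x3 | x6) — x3 is true.
  14. (x7 | x6) — x7 is true.
  15. (~x5 | x1 | ~x4) — ~x4 is true.
  16. (~x2 | ~x1) — ~x1 is true.
  17. (x7 | x2) — x2 is true.
  18. (x3 | x9 | x7) — x9 is true.
  19. (~x1 | ~x7) — ~x1 is true.
  20. (x5 | x6 | ~x8) — ~x8 is true.
  21. (x1 | x8 | x3) — x3 is true.
  22. (x1 | ~x6 | ~x9) — ~x6 is true.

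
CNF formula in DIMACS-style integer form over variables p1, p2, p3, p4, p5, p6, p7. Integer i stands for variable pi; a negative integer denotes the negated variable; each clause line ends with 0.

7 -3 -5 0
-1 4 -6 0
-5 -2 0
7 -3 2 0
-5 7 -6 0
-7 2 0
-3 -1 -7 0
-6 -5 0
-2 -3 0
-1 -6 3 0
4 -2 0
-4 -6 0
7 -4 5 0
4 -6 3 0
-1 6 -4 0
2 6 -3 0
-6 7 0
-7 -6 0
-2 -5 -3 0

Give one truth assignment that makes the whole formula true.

p1 occurs only negated in the remaining clauses — set p1 = False.
Set p2 = False and propagate.
  then p7 is forced to False.
  then p3 is forced to False.
  then p6 is forced to False.
The remaining clauses are satisfied by p4 = False, p5 = False.

p1 = False, p2 = False, p3 = False, p4 = False, p5 = False, p6 = False, p7 = False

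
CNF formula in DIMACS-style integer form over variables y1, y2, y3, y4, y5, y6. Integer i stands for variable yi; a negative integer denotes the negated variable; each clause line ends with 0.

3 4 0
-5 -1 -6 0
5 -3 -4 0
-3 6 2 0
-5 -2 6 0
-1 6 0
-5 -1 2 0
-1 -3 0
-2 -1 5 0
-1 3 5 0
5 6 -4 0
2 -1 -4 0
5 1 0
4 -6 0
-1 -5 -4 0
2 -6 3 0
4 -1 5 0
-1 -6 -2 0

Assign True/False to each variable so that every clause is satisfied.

y1=False  y2=True  y3=False  y4=True  y5=True  y6=True

Check each clause:
  1. (y4 || y3) — y4 is true.
  2. (!y5 || !y6 || !y1) — !y1 is true.
  3. (!y3 || !y4 || y5) — !y3 is true.
  4. (y6 || !y3 || y2) — y2 is true.
  5. (y6 || !y5 || !y2) — y6 is true.
  6. (!y1 || y6) — !y1 is true.
  7. (!y5 || !y1 || y2) — y2 is true.
  8. (!y3 || !y1) — !y3 is true.
  9. (!y2 || y5 || !y1) — y5 is true.
  10. (y3 || y5 || !y1) — y5 is true.
  11. (!y4 || y5 || y6) — y5 is true.
  12. (!y1 || !y4 || y2) — y2 is true.
  13. (y1 || y5) — y5 is true.
  14. (y4 || !y6) — y4 is true.
  15. (!y4 || !y1 || !y5) — !y1 is true.
  16. (y3 || y2 || !y6) — y2 is true.
  17. (!y1 || y4 || y5) — y4 is true.
  18. (!y2 || !y1 || !y6) — !y1 is true.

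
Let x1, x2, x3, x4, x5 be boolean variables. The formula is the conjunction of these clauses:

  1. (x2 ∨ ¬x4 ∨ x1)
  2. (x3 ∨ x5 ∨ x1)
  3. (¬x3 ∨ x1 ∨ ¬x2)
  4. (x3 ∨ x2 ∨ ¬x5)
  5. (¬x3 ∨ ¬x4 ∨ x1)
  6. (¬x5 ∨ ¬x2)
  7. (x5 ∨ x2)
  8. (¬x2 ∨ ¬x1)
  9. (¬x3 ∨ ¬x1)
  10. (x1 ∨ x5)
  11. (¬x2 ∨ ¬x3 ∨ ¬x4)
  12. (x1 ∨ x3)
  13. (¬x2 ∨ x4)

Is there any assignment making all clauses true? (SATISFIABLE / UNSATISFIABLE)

Try x1 = False.
  then x5 is forced to True.
  then x2 is forced to False.
  then x4 is forced to False.
  then x3 is forced to True.
So x1 = F, x2 = F, x3 = T, x4 = F, x5 = T is a satisfying assignment.

SATISFIABLE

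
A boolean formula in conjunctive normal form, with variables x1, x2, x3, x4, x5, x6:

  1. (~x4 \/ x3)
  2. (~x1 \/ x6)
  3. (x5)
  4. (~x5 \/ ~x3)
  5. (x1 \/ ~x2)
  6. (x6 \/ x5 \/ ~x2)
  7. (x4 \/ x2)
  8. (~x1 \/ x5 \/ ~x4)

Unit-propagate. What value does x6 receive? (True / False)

(x5) is a unit clause: x5 = True.
(~x3 \/ ~x5): since x5 = True, the clause reduces to (~x3). x3 = False.
(x3 \/ ~x4) with x3 = False leaves only ~x4, so x4 = False.
In (x2 \/ x4), x4 is now false; x2 must hold, so x2 = True.
(~x2 \/ x1) with x2 = True leaves only x1, so x1 = True.
From (x6 \/ ~x1) and x1 = True: x6 = True.

True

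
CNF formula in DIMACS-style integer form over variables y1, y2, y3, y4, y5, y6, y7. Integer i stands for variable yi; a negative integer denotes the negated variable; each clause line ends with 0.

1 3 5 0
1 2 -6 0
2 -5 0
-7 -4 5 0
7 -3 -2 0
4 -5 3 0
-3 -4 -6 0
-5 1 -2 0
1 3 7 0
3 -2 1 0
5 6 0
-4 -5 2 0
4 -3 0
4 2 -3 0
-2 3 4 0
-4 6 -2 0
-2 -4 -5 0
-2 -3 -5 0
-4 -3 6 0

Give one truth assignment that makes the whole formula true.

Pure literal: y1 appears only positively; assign y1 = True.
Set y2 = False and propagate.
  then y5 is forced to False.
  then y6 is forced to True.
Try y3 = False.
For the remaining variables, y4 = True, y7 = False works.

y1=T, y2=F, y3=F, y4=T, y5=F, y6=T, y7=F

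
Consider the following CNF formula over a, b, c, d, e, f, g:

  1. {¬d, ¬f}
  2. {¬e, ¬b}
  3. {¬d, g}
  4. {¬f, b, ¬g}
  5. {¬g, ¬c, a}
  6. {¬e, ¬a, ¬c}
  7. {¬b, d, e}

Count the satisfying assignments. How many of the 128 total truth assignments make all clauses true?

Case analysis on b and d:
  b=1, d=1: remaining (a,c,e,f,g) ∈ {(0,0,0,0,1); (1,0,0,0,1); (1,1,0,0,1)} — 3.
  b=1, d=0: a clause becomes empty — 0.
  b=0, d=1: 5 of the 32 assignments to (a,c,e,f,g) work.
  b=0, d=0: 19 of the 32 assignments to (a,c,e,f,g) work.
Total: 3 + 0 + 5 + 19 = 27.

27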